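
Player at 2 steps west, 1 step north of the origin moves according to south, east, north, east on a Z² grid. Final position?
(0, 1)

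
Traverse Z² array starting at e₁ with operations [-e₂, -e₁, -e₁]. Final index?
(-1, -1)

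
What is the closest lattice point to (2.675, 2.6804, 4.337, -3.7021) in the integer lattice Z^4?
(3, 3, 4, -4)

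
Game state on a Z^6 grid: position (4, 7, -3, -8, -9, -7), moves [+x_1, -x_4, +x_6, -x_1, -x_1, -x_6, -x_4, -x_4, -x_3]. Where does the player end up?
(3, 7, -4, -11, -9, -7)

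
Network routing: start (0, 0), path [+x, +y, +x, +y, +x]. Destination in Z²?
(3, 2)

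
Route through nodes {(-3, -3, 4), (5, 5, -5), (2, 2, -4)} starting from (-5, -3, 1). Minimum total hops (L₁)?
30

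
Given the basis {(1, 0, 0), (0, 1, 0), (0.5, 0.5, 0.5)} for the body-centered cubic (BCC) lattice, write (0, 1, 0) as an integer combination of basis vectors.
b₂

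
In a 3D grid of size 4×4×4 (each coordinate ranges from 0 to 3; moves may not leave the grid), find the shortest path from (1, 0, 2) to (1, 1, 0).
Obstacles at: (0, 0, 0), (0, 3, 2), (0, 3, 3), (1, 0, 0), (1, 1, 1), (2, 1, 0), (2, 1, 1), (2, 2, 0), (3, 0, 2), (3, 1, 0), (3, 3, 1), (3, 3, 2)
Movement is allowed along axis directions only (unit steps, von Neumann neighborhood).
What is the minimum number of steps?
5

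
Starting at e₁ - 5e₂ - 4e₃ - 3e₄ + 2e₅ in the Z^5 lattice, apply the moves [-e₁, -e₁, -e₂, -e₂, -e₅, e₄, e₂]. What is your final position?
(-1, -6, -4, -2, 1)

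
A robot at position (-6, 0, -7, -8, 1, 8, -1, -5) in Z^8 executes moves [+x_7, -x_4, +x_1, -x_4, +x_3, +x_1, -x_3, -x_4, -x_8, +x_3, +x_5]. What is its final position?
(-4, 0, -6, -11, 2, 8, 0, -6)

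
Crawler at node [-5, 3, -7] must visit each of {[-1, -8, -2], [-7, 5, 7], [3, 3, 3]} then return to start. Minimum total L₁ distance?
74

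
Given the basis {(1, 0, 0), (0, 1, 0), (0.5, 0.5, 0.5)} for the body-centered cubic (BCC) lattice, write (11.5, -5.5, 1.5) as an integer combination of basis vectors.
10b₁ - 7b₂ + 3b₃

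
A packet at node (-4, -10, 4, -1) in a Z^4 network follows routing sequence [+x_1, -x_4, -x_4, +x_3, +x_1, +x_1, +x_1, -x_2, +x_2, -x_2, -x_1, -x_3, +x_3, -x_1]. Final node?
(-2, -11, 5, -3)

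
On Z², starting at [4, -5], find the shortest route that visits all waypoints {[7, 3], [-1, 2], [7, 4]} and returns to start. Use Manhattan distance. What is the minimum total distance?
34
(one optimal route: (4, -5) → (7, 3) → (7, 4) → (-1, 2) → (4, -5))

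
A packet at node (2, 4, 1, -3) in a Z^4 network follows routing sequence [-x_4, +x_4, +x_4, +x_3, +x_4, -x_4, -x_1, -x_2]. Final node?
(1, 3, 2, -2)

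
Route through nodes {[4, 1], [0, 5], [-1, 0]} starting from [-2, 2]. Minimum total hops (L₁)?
17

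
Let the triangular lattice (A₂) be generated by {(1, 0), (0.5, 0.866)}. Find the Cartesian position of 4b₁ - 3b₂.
(2.5, -2.598)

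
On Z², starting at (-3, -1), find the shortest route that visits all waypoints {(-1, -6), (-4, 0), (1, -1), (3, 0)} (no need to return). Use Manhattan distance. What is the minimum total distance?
19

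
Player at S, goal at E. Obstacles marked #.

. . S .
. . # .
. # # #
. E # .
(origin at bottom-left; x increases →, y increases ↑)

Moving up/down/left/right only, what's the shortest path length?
6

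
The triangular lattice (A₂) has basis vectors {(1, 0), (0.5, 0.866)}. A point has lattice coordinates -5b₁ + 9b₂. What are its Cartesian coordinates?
(-0.5, 7.794)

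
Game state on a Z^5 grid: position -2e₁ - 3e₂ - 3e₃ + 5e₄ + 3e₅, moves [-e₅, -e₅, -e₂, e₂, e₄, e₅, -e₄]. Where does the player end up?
(-2, -3, -3, 5, 2)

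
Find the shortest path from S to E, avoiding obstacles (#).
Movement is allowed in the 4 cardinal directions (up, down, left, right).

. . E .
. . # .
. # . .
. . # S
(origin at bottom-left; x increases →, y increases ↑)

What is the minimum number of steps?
4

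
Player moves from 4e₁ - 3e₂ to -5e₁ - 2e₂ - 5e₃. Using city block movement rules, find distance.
15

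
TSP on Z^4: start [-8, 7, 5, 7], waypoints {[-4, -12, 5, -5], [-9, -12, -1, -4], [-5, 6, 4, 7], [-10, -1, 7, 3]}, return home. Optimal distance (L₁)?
92
(one optimal route: (-8, 7, 5, 7) → (-5, 6, 4, 7) → (-4, -12, 5, -5) → (-9, -12, -1, -4) → (-10, -1, 7, 3) → (-8, 7, 5, 7))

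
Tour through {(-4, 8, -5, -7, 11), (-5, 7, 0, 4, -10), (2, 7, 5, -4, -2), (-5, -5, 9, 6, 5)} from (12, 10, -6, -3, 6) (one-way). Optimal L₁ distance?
127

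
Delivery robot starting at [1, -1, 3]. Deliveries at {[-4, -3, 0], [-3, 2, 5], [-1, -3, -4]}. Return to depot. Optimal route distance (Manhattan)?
38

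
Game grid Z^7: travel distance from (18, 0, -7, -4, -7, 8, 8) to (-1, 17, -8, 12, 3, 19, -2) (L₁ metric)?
84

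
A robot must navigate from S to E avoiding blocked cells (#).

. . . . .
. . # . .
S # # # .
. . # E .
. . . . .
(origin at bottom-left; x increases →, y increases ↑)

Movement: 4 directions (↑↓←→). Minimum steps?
6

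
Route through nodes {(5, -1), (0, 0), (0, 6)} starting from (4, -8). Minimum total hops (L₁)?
20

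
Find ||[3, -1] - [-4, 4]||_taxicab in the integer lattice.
12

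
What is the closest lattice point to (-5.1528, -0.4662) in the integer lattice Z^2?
(-5, 0)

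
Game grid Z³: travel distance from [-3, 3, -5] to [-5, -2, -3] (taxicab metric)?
9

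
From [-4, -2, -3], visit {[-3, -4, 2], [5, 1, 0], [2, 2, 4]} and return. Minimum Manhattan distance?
44
(one optimal route: (-4, -2, -3) → (-3, -4, 2) → (2, 2, 4) → (5, 1, 0) → (-4, -2, -3))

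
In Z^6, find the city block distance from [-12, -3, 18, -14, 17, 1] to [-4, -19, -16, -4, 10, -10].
86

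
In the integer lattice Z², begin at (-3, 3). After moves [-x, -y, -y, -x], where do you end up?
(-5, 1)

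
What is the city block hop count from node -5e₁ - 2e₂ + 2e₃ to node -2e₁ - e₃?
8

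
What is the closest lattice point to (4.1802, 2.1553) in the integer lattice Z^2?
(4, 2)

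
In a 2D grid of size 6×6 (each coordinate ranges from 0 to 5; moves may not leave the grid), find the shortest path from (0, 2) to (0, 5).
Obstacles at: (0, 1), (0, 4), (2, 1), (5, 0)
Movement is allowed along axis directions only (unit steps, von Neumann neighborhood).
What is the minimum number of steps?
5
(one shortest path: (0, 2) → (1, 2) → (1, 3) → (1, 4) → (1, 5) → (0, 5))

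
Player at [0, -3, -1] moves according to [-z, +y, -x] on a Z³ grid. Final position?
(-1, -2, -2)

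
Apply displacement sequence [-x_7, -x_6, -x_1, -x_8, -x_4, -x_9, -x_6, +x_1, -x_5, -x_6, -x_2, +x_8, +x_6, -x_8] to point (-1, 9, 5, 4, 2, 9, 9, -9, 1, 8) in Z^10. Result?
(-1, 8, 5, 3, 1, 7, 8, -10, 0, 8)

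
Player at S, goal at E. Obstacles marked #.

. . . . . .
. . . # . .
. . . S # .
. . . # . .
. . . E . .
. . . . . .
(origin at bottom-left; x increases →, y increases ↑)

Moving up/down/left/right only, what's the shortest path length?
4
(one shortest path: (3, 3) → (2, 3) → (2, 2) → (2, 1) → (3, 1))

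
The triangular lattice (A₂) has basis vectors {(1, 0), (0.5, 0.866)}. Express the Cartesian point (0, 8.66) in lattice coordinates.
-5b₁ + 10b₂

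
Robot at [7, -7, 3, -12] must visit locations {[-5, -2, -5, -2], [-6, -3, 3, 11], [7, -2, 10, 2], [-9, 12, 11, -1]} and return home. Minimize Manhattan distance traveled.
156
(one optimal route: (7, -7, 3, -12) → (-5, -2, -5, -2) → (-6, -3, 3, 11) → (-9, 12, 11, -1) → (7, -2, 10, 2) → (7, -7, 3, -12))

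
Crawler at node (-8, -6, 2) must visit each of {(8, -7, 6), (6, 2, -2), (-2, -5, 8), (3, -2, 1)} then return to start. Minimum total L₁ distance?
72
(one optimal route: (-8, -6, 2) → (-2, -5, 8) → (8, -7, 6) → (6, 2, -2) → (3, -2, 1) → (-8, -6, 2))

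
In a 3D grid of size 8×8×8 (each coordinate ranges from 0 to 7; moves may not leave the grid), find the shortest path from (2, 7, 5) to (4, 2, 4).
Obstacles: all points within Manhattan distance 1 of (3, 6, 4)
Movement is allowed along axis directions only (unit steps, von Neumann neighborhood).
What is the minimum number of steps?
8
(one shortest path: (2, 7, 5) → (3, 7, 5) → (4, 7, 5) → (4, 6, 5) → (4, 5, 5) → (4, 4, 5) → (4, 3, 5) → (4, 2, 5) → (4, 2, 4))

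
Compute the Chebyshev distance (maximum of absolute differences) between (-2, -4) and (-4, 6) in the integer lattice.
10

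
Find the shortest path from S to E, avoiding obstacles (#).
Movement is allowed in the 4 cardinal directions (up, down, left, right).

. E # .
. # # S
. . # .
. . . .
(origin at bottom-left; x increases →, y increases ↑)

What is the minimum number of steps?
9
(one shortest path: (3, 2) → (3, 1) → (3, 0) → (2, 0) → (1, 0) → (0, 0) → (0, 1) → (0, 2) → (0, 3) → (1, 3))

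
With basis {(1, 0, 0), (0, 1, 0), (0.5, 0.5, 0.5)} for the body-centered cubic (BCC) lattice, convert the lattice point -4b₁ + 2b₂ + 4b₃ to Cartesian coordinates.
(-2, 4, 2)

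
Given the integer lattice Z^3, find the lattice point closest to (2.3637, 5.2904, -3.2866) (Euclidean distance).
(2, 5, -3)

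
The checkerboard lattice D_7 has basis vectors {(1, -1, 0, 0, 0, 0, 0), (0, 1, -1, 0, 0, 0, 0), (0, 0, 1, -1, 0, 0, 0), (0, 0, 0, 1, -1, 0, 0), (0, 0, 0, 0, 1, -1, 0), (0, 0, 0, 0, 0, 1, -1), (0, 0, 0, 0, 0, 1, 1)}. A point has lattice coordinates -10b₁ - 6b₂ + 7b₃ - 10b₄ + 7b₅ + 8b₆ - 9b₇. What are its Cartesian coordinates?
(-10, 4, 13, -17, 17, -8, -17)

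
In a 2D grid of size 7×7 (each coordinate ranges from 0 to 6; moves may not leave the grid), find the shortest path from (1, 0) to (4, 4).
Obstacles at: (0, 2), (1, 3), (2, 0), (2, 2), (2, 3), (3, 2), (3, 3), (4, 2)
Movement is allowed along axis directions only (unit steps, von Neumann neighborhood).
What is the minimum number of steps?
9
(one shortest path: (1, 0) → (1, 1) → (2, 1) → (3, 1) → (4, 1) → (5, 1) → (5, 2) → (5, 3) → (4, 3) → (4, 4))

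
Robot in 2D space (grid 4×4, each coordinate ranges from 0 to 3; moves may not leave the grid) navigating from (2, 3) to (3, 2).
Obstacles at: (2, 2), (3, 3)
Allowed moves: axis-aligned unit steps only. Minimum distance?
6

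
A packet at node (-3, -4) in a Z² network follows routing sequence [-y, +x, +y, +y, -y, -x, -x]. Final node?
(-4, -4)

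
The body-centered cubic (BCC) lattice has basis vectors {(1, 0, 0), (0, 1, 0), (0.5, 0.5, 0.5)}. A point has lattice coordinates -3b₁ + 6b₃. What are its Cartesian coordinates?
(0, 3, 3)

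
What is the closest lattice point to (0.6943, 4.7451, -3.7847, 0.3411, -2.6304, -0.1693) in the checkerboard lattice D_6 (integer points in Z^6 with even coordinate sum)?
(1, 5, -4, 0, -2, 0)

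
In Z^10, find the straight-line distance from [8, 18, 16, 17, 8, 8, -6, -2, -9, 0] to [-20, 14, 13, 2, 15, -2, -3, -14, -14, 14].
39.4588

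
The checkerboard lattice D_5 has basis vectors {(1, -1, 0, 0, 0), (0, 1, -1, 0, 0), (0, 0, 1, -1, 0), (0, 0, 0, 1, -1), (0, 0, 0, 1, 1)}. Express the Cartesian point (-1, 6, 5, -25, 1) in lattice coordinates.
-b₁ + 5b₂ + 10b₃ - 8b₄ - 7b₅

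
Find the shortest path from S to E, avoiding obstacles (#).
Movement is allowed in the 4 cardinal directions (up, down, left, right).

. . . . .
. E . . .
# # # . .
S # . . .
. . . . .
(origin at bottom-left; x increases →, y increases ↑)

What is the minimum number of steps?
9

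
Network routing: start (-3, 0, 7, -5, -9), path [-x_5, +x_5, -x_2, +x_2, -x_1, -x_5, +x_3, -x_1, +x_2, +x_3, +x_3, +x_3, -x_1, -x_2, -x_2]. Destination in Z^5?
(-6, -1, 11, -5, -10)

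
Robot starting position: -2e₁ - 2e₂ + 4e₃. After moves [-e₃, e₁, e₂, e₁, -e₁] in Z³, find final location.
(-1, -1, 3)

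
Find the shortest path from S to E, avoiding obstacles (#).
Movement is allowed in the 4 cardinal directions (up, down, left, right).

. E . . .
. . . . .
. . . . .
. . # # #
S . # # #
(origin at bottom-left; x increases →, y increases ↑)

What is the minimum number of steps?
5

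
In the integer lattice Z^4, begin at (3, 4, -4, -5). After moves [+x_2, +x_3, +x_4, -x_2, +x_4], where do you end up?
(3, 4, -3, -3)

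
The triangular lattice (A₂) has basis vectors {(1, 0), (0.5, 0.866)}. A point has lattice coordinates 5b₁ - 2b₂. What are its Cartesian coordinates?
(4, -1.732)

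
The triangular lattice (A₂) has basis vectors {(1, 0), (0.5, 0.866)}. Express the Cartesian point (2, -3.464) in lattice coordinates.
4b₁ - 4b₂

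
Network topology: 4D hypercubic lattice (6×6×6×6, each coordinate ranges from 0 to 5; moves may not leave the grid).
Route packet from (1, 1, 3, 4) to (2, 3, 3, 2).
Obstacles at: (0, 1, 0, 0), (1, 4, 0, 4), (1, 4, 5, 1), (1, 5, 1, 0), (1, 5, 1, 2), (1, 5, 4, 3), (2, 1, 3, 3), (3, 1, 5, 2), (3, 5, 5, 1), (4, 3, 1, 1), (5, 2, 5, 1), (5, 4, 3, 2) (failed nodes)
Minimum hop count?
5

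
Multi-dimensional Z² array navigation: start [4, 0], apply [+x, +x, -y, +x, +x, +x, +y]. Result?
(9, 0)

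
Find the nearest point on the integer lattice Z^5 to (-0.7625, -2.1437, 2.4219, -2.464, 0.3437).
(-1, -2, 2, -2, 0)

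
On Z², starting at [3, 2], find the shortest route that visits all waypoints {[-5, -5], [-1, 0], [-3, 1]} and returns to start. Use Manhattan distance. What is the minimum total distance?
30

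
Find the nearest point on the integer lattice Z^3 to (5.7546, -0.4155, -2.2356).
(6, 0, -2)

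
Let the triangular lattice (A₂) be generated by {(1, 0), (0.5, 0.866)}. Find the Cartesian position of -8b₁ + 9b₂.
(-3.5, 7.794)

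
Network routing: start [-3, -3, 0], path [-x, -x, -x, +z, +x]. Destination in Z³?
(-5, -3, 1)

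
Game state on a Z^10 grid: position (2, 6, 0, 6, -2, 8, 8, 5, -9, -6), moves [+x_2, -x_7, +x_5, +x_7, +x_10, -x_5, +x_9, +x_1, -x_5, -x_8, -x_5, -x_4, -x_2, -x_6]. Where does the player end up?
(3, 6, 0, 5, -4, 7, 8, 4, -8, -5)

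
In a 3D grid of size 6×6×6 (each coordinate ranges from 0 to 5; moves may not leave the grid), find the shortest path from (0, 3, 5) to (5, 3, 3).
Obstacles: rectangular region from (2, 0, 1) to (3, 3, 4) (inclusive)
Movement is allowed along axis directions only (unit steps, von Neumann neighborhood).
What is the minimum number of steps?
7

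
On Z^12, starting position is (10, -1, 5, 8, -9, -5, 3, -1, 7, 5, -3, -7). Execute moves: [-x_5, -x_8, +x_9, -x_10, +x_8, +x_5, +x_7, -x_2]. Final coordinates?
(10, -2, 5, 8, -9, -5, 4, -1, 8, 4, -3, -7)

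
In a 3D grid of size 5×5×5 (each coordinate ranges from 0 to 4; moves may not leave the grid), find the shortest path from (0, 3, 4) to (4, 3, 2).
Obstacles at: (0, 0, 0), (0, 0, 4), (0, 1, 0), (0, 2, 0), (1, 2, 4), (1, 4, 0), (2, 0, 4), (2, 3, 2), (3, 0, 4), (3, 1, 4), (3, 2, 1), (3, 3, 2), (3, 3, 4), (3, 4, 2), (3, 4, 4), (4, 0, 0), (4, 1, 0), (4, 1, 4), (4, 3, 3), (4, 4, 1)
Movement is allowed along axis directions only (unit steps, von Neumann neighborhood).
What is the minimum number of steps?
8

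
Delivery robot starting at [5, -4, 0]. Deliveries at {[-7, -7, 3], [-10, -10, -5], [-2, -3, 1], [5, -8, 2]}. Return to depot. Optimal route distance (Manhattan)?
64
(one optimal route: (5, -4, 0) → (-2, -3, 1) → (-7, -7, 3) → (-10, -10, -5) → (5, -8, 2) → (5, -4, 0))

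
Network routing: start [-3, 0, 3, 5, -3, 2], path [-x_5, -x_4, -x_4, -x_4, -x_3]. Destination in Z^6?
(-3, 0, 2, 2, -4, 2)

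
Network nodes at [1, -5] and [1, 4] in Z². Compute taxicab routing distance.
9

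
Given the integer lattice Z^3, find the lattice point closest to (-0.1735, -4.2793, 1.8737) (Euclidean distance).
(0, -4, 2)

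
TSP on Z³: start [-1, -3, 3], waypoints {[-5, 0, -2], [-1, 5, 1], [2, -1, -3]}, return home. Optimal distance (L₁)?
42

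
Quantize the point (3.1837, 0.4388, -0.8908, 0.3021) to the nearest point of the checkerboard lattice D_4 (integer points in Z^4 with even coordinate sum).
(3, 0, -1, 0)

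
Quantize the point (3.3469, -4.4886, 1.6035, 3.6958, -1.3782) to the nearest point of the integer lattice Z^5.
(3, -4, 2, 4, -1)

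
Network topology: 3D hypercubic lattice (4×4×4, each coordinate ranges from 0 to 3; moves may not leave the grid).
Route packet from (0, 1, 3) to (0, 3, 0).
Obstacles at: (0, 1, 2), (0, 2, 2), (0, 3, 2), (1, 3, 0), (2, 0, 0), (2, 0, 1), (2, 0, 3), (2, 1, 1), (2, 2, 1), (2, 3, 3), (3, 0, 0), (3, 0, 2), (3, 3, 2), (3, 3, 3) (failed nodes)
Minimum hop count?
7
(one shortest path: (0, 1, 3) → (1, 1, 3) → (1, 2, 3) → (1, 3, 3) → (1, 3, 2) → (1, 3, 1) → (0, 3, 1) → (0, 3, 0))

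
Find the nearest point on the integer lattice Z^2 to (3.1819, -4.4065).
(3, -4)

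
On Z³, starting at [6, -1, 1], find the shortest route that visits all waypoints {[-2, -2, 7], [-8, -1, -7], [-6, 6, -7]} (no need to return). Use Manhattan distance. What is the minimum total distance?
45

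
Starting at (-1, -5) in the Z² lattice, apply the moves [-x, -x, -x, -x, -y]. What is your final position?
(-5, -6)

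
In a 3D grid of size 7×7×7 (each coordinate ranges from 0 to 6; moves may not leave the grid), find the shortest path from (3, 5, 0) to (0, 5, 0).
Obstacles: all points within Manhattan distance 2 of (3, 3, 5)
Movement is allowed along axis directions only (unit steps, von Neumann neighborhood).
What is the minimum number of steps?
3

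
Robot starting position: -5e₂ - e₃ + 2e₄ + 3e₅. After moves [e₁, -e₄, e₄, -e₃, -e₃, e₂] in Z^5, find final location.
(1, -4, -3, 2, 3)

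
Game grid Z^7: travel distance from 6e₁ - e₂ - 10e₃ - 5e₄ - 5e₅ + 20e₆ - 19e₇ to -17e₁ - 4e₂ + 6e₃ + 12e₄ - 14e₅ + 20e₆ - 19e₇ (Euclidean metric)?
34.1174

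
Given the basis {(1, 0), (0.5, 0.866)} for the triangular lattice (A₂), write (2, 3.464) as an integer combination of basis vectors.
4b₂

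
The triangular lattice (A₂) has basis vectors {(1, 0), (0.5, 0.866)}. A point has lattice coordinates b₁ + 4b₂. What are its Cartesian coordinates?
(3, 3.464)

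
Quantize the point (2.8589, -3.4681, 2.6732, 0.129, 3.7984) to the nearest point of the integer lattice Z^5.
(3, -3, 3, 0, 4)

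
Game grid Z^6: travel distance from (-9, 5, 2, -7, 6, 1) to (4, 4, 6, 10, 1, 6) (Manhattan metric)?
45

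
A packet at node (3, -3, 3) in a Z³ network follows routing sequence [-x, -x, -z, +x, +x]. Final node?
(3, -3, 2)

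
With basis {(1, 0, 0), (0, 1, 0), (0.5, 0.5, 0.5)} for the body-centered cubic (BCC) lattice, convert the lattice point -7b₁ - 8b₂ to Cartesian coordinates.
(-7, -8, 0)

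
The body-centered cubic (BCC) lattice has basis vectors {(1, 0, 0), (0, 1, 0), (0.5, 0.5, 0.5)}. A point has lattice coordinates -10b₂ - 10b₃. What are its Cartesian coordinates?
(-5, -15, -5)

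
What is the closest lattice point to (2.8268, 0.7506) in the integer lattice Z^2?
(3, 1)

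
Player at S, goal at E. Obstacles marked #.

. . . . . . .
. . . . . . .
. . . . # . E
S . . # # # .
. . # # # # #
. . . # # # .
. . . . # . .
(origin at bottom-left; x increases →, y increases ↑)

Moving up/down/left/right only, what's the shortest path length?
9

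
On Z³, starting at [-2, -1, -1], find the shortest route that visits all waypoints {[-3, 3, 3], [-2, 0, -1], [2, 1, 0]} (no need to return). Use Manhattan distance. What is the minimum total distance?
17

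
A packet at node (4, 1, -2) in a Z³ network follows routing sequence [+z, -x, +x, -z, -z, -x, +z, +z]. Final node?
(3, 1, -1)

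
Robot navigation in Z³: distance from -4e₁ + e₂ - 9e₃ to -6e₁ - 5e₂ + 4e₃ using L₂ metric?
14.4568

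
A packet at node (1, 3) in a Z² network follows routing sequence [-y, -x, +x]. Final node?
(1, 2)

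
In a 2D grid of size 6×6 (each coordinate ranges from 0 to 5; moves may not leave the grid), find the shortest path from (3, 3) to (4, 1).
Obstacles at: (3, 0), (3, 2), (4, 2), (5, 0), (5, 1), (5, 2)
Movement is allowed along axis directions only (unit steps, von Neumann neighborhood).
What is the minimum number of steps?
5
(one shortest path: (3, 3) → (2, 3) → (2, 2) → (2, 1) → (3, 1) → (4, 1))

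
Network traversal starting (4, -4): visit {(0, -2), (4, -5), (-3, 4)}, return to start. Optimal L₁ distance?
32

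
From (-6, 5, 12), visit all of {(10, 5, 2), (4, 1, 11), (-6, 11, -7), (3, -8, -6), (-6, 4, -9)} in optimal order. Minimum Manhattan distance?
95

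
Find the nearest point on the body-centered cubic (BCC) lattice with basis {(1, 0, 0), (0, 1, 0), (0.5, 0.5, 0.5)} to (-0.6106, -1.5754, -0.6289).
(-0.5, -1.5, -0.5)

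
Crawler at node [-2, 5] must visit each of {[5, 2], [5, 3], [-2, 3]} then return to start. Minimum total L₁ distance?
20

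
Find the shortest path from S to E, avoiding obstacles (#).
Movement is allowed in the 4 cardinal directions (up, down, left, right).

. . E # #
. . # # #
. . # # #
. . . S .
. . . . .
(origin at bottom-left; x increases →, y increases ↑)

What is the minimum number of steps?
6
(one shortest path: (3, 1) → (2, 1) → (1, 1) → (1, 2) → (1, 3) → (1, 4) → (2, 4))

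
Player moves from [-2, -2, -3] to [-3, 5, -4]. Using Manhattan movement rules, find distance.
9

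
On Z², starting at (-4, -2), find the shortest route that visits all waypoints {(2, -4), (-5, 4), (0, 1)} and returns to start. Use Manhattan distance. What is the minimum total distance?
30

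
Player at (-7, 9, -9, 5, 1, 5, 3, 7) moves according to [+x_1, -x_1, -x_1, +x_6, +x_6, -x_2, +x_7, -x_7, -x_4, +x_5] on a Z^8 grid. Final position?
(-8, 8, -9, 4, 2, 7, 3, 7)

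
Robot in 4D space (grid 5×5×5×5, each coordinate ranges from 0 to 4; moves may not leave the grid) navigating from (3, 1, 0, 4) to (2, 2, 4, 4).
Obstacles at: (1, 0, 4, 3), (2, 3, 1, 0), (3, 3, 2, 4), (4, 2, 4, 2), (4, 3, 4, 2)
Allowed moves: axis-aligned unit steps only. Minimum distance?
6
(one shortest path: (3, 1, 0, 4) → (2, 1, 0, 4) → (2, 2, 0, 4) → (2, 2, 1, 4) → (2, 2, 2, 4) → (2, 2, 3, 4) → (2, 2, 4, 4))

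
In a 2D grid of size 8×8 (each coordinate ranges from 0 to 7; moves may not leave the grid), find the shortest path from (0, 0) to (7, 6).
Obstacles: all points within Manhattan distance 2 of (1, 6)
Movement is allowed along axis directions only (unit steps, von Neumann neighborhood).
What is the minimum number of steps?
13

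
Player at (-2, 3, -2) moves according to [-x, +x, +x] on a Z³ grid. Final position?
(-1, 3, -2)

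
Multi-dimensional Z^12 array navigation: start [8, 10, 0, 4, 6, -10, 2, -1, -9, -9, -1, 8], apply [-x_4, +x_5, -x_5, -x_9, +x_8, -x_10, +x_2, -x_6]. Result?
(8, 11, 0, 3, 6, -11, 2, 0, -10, -10, -1, 8)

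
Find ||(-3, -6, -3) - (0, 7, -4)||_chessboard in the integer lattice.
13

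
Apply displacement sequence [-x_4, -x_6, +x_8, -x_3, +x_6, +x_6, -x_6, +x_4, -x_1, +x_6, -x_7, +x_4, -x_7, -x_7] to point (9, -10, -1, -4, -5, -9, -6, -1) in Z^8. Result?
(8, -10, -2, -3, -5, -8, -9, 0)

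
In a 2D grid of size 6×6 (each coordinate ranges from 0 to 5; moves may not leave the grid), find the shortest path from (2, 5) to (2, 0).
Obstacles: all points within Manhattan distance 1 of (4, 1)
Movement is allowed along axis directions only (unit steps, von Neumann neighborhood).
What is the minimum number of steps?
5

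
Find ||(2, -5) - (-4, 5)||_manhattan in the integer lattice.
16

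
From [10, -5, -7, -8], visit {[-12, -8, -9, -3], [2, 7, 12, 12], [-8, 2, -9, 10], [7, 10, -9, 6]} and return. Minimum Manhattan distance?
166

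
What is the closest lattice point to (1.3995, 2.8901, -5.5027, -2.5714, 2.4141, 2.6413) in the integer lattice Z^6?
(1, 3, -6, -3, 2, 3)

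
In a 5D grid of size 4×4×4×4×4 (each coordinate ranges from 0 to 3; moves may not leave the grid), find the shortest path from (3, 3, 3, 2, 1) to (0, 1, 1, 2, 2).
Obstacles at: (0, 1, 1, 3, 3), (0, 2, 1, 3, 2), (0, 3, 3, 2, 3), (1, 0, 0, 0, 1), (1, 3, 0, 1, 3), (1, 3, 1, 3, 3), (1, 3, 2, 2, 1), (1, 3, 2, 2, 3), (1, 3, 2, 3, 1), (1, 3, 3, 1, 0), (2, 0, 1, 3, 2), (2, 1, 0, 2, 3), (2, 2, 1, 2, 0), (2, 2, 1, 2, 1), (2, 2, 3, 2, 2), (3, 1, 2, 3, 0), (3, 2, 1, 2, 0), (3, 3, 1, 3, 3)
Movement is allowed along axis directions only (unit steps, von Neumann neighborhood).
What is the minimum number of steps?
8
(one shortest path: (3, 3, 3, 2, 1) → (2, 3, 3, 2, 1) → (1, 3, 3, 2, 1) → (0, 3, 3, 2, 1) → (0, 2, 3, 2, 1) → (0, 1, 3, 2, 1) → (0, 1, 2, 2, 1) → (0, 1, 1, 2, 1) → (0, 1, 1, 2, 2))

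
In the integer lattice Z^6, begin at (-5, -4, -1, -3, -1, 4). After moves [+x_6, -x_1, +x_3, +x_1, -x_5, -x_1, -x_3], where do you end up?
(-6, -4, -1, -3, -2, 5)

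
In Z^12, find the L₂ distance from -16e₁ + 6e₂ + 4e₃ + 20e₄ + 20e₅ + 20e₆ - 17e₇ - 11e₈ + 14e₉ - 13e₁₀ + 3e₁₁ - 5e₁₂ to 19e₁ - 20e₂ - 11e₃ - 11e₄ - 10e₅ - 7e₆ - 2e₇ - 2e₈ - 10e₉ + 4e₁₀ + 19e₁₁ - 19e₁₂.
79.6178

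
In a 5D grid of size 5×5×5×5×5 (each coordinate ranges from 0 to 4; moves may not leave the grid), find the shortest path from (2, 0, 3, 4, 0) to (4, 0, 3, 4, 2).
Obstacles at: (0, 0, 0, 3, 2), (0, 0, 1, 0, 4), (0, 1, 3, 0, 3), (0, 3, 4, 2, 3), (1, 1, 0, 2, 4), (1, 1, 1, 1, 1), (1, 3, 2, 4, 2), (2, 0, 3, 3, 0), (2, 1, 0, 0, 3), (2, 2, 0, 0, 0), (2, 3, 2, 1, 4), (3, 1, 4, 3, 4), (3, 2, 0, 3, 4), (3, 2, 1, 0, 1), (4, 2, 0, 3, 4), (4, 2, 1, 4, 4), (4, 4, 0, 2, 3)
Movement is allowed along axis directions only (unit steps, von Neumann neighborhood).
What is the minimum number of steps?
4
(one shortest path: (2, 0, 3, 4, 0) → (3, 0, 3, 4, 0) → (4, 0, 3, 4, 0) → (4, 0, 3, 4, 1) → (4, 0, 3, 4, 2))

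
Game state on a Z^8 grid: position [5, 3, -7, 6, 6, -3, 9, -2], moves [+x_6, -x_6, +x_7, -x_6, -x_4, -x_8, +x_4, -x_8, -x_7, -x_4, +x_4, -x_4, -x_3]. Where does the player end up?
(5, 3, -8, 5, 6, -4, 9, -4)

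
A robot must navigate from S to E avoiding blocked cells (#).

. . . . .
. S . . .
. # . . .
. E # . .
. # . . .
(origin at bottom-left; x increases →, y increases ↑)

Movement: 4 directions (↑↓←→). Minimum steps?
4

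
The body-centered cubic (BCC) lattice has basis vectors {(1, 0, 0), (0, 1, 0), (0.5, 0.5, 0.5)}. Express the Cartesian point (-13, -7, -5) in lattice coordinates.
-8b₁ - 2b₂ - 10b₃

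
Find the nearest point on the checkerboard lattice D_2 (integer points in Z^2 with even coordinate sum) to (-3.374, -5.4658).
(-3, -5)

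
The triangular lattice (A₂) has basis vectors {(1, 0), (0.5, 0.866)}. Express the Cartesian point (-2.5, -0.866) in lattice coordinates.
-2b₁ - b₂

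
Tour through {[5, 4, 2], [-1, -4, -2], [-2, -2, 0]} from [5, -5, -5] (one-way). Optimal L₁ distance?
30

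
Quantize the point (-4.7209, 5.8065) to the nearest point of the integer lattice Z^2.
(-5, 6)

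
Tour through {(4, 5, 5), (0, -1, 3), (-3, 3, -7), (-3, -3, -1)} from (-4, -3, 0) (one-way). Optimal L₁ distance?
43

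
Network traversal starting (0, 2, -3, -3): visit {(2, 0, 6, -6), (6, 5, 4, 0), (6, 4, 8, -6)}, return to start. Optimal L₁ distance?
56
(one optimal route: (0, 2, -3, -3) → (2, 0, 6, -6) → (6, 4, 8, -6) → (6, 5, 4, 0) → (0, 2, -3, -3))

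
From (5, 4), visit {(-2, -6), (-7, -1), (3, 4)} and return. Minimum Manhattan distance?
44
(one optimal route: (5, 4) → (-2, -6) → (-7, -1) → (3, 4) → (5, 4))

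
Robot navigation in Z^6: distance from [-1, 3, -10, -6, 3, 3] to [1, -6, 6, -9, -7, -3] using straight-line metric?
22.0454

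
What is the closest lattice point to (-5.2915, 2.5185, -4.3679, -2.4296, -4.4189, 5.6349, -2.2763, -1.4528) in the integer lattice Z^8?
(-5, 3, -4, -2, -4, 6, -2, -1)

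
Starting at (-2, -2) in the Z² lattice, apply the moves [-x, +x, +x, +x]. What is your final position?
(0, -2)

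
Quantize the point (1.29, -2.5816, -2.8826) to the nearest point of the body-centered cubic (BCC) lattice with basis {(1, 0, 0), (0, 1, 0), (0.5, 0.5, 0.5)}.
(1.5, -2.5, -2.5)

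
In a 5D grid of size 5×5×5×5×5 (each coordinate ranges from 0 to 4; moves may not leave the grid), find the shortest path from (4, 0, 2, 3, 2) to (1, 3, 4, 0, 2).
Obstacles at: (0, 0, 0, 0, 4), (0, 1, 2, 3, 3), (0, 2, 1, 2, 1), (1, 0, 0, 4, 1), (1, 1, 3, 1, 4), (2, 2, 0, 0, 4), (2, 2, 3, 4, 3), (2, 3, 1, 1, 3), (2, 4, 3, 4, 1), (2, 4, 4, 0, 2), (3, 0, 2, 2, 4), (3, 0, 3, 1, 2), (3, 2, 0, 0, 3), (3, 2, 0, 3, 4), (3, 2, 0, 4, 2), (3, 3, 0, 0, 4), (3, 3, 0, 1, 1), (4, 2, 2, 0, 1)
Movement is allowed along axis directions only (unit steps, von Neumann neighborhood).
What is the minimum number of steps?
11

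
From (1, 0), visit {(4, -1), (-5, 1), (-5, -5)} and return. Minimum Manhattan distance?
30
(one optimal route: (1, 0) → (4, -1) → (-5, -5) → (-5, 1) → (1, 0))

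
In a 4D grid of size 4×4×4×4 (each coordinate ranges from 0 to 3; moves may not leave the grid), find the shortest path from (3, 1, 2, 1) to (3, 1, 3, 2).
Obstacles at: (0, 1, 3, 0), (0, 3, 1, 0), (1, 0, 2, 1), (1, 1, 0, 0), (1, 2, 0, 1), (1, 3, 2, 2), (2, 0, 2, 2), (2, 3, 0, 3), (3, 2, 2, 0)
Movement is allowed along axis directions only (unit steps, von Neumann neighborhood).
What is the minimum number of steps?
2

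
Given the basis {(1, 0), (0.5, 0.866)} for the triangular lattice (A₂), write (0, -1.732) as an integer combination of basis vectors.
b₁ - 2b₂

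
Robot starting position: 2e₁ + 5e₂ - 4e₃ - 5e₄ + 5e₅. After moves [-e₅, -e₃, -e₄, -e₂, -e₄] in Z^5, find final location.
(2, 4, -5, -7, 4)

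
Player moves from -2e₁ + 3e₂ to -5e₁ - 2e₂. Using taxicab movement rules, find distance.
8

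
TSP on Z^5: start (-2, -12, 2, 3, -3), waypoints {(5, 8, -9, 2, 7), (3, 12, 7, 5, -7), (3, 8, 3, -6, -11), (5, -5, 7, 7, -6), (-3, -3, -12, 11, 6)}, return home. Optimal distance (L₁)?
184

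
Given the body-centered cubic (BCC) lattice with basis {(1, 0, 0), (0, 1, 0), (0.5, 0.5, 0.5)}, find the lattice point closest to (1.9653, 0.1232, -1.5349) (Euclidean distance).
(2, 0, -2)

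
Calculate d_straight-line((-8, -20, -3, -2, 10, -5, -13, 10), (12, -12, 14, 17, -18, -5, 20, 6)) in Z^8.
54.7996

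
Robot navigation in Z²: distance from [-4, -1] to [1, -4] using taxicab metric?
8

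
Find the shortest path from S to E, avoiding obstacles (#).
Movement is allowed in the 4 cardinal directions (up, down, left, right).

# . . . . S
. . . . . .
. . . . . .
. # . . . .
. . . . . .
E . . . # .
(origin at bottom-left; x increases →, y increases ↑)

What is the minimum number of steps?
10
(one shortest path: (5, 5) → (4, 5) → (3, 5) → (2, 5) → (1, 5) → (1, 4) → (0, 4) → (0, 3) → (0, 2) → (0, 1) → (0, 0))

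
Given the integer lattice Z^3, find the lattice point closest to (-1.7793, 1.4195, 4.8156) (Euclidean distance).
(-2, 1, 5)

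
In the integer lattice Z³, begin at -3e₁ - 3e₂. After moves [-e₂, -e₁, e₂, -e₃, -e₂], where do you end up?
(-4, -4, -1)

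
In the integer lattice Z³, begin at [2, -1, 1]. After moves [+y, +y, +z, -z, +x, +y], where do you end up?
(3, 2, 1)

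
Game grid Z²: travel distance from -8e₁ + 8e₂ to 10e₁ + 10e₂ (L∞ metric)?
18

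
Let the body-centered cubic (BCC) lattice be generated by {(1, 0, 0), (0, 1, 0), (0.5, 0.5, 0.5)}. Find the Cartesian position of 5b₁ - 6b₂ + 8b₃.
(9, -2, 4)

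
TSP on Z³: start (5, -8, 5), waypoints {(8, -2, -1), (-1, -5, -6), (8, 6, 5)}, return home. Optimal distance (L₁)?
68
(one optimal route: (5, -8, 5) → (-1, -5, -6) → (8, -2, -1) → (8, 6, 5) → (5, -8, 5))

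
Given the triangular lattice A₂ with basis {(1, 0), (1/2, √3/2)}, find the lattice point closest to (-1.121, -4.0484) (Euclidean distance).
(-1.5, -4.33)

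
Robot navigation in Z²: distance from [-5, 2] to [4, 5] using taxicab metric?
12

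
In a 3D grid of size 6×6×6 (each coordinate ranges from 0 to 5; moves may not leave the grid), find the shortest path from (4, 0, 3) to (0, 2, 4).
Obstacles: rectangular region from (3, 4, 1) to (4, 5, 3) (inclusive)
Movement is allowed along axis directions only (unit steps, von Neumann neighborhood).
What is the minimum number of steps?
7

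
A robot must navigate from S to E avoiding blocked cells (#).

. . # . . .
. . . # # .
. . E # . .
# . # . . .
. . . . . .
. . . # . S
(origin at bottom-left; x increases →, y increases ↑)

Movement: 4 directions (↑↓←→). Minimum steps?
8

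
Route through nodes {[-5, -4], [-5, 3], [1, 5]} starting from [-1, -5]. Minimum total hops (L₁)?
20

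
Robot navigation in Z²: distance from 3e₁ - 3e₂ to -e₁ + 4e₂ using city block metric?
11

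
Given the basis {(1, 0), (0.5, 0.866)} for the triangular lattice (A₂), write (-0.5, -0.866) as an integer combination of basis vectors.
-b₂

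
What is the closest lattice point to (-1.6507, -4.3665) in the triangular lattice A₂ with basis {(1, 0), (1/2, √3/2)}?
(-1.5, -4.33)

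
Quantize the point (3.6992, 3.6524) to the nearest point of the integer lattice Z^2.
(4, 4)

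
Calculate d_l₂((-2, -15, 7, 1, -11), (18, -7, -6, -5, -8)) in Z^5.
26.0384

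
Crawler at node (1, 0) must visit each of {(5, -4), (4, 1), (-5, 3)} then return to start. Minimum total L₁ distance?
34
(one optimal route: (1, 0) → (5, -4) → (4, 1) → (-5, 3) → (1, 0))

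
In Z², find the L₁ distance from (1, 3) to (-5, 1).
8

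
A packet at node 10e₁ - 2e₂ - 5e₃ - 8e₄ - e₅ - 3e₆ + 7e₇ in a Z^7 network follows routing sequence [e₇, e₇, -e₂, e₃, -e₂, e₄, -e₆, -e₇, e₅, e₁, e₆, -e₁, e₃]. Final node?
(10, -4, -3, -7, 0, -3, 8)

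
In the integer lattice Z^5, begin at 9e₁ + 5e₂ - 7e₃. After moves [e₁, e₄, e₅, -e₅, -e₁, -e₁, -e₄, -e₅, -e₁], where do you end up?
(7, 5, -7, 0, -1)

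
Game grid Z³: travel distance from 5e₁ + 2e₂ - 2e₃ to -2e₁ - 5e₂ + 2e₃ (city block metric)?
18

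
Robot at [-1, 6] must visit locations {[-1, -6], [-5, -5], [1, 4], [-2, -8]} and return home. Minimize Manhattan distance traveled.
40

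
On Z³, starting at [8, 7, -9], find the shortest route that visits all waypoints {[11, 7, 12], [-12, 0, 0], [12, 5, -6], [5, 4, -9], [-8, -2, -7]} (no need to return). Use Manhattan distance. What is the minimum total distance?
90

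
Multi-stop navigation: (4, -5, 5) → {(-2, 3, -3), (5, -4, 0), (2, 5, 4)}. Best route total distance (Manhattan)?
36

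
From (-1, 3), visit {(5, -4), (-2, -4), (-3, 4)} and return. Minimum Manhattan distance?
32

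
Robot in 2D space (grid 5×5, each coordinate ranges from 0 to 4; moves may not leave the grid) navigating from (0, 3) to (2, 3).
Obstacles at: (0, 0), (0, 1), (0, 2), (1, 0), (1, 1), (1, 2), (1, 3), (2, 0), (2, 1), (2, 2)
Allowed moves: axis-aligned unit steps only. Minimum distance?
4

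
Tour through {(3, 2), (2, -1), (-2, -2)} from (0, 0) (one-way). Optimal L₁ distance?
13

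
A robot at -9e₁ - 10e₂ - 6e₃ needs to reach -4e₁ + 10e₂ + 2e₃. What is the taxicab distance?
33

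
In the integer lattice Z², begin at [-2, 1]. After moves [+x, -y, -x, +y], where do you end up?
(-2, 1)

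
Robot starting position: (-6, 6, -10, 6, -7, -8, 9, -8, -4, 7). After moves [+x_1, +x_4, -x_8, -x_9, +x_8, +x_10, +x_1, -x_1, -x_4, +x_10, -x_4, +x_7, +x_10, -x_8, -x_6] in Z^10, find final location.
(-5, 6, -10, 5, -7, -9, 10, -9, -5, 10)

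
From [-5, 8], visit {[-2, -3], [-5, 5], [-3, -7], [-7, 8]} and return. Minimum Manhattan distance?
40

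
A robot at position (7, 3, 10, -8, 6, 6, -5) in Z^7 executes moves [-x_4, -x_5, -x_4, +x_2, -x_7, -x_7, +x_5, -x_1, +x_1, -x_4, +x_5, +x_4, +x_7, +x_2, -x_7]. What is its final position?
(7, 5, 10, -10, 7, 6, -7)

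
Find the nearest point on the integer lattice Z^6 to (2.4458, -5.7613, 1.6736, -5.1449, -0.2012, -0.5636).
(2, -6, 2, -5, 0, -1)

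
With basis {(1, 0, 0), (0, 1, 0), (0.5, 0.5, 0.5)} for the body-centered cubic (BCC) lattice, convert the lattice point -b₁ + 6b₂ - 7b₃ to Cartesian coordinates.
(-4.5, 2.5, -3.5)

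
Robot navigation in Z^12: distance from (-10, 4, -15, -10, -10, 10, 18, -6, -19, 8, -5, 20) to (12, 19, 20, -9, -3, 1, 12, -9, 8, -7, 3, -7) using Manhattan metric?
175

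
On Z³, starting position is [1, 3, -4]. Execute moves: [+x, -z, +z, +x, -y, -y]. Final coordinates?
(3, 1, -4)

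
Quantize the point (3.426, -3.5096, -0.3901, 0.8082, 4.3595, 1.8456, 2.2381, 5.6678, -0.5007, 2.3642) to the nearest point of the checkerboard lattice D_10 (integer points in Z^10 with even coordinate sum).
(3, -4, 0, 1, 4, 2, 2, 6, 0, 2)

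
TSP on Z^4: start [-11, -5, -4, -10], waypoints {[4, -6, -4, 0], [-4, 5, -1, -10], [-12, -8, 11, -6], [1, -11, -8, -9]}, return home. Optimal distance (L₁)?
132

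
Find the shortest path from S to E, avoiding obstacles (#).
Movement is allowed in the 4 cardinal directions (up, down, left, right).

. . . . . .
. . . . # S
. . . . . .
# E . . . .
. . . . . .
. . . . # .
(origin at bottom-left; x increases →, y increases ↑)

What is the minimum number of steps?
6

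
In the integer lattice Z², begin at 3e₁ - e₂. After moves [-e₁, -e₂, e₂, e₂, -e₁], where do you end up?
(1, 0)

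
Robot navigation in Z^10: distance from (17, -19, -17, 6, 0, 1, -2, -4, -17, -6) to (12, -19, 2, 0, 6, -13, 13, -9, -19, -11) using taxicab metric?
77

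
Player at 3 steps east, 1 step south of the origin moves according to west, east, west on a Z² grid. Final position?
(2, -1)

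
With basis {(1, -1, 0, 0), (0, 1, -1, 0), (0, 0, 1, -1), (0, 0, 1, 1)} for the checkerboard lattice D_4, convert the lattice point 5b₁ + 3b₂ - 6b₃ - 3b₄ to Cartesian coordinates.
(5, -2, -12, 3)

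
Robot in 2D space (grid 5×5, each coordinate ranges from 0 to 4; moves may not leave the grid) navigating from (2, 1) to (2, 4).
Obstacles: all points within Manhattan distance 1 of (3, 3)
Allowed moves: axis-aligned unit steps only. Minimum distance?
5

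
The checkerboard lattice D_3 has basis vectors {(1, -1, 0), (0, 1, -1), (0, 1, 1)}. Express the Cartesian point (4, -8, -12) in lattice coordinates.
4b₁ + 4b₂ - 8b₃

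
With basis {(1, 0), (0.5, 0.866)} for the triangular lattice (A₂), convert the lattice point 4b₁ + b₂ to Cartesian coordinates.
(4.5, 0.866)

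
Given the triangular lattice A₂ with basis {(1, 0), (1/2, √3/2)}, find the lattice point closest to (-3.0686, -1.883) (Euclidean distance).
(-3, -1.732)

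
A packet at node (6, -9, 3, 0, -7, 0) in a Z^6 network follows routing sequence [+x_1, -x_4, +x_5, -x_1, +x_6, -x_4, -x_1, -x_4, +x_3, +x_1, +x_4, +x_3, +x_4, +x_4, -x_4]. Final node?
(6, -9, 5, -1, -6, 1)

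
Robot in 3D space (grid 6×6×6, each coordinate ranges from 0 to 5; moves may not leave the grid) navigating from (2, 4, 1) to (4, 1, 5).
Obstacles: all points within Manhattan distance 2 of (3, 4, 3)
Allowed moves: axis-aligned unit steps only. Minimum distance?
9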